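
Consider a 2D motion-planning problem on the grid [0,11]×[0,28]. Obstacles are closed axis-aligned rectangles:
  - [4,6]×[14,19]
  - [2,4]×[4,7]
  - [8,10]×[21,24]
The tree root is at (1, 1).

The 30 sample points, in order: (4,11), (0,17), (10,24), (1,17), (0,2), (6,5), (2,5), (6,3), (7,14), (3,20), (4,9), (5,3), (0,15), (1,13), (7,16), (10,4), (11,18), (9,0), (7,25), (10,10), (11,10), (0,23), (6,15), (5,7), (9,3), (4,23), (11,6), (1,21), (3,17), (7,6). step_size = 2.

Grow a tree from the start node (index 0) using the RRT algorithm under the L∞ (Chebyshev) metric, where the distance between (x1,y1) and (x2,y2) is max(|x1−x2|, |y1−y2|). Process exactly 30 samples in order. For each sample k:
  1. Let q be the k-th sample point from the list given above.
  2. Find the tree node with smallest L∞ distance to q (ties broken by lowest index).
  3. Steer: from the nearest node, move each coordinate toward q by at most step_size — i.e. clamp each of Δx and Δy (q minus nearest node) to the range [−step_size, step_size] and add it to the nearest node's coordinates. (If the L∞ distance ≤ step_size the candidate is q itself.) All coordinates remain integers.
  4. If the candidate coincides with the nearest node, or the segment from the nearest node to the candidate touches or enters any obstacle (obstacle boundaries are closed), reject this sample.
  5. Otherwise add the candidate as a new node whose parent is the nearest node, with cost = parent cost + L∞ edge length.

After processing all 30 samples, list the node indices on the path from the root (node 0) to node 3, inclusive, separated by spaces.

Path: 0 1 3

1. q=(4,11) nearest=0 d=10 new=(3,3) → add node 1 parent=0 cost=2
2. q=(0,17) nearest=1 d=14 new=(1,5) → blocked by [2,4]×[4,7], reject
3. q=(10,24) nearest=1 d=21 new=(5,5) → blocked by [2,4]×[4,7], reject
4. q=(1,17) nearest=1 d=14 new=(1,5) → blocked by [2,4]×[4,7], reject
5. q=(0,2) nearest=0 d=1 new=(0,2) → add node 2 parent=0 cost=1
6. q=(6,5) nearest=1 d=3 new=(5,5) → blocked by [2,4]×[4,7], reject
7. q=(2,5) nearest=1 d=2 new=(2,5) → blocked by [2,4]×[4,7], reject
8. q=(6,3) nearest=1 d=3 new=(5,3) → add node 3 parent=1 cost=4
9. q=(7,14) nearest=1 d=11 new=(5,5) → blocked by [2,4]×[4,7], reject
10. q=(3,20) nearest=1 d=17 new=(3,5) → blocked by [2,4]×[4,7], reject
11. q=(4,9) nearest=1 d=6 new=(4,5) → blocked by [2,4]×[4,7], reject
12. q=(5,3) nearest=3 d=0 → coincident, reject
13. q=(0,15) nearest=1 d=12 new=(1,5) → blocked by [2,4]×[4,7], reject
14. q=(1,13) nearest=1 d=10 new=(1,5) → blocked by [2,4]×[4,7], reject
15. q=(7,16) nearest=1 d=13 new=(5,5) → blocked by [2,4]×[4,7], reject
16. q=(10,4) nearest=3 d=5 new=(7,4) → add node 4 parent=3 cost=6
17. q=(11,18) nearest=4 d=14 new=(9,6) → add node 5 parent=4 cost=8
18. q=(9,0) nearest=3 d=4 new=(7,1) → add node 6 parent=3 cost=6
19. q=(7,25) nearest=5 d=19 new=(7,8) → add node 7 parent=5 cost=10
20. q=(10,10) nearest=7 d=3 new=(9,10) → add node 8 parent=7 cost=12
21. q=(11,10) nearest=8 d=2 new=(11,10) → add node 9 parent=8 cost=14
22. q=(0,23) nearest=8 d=13 new=(7,12) → add node 10 parent=8 cost=14
23. q=(6,15) nearest=10 d=3 new=(6,14) → blocked by [4,6]×[14,19], reject
24. q=(5,7) nearest=7 d=2 new=(5,7) → add node 11 parent=7 cost=12
25. q=(9,3) nearest=4 d=2 new=(9,3) → add node 12 parent=4 cost=8
26. q=(4,23) nearest=10 d=11 new=(5,14) → blocked by [4,6]×[14,19], reject
27. q=(11,6) nearest=5 d=2 new=(11,6) → add node 13 parent=5 cost=10
28. q=(1,21) nearest=10 d=9 new=(5,14) → blocked by [4,6]×[14,19], reject
29. q=(3,17) nearest=10 d=5 new=(5,14) → blocked by [4,6]×[14,19], reject
30. q=(7,6) nearest=4 d=2 new=(7,6) → add node 14 parent=4 cost=8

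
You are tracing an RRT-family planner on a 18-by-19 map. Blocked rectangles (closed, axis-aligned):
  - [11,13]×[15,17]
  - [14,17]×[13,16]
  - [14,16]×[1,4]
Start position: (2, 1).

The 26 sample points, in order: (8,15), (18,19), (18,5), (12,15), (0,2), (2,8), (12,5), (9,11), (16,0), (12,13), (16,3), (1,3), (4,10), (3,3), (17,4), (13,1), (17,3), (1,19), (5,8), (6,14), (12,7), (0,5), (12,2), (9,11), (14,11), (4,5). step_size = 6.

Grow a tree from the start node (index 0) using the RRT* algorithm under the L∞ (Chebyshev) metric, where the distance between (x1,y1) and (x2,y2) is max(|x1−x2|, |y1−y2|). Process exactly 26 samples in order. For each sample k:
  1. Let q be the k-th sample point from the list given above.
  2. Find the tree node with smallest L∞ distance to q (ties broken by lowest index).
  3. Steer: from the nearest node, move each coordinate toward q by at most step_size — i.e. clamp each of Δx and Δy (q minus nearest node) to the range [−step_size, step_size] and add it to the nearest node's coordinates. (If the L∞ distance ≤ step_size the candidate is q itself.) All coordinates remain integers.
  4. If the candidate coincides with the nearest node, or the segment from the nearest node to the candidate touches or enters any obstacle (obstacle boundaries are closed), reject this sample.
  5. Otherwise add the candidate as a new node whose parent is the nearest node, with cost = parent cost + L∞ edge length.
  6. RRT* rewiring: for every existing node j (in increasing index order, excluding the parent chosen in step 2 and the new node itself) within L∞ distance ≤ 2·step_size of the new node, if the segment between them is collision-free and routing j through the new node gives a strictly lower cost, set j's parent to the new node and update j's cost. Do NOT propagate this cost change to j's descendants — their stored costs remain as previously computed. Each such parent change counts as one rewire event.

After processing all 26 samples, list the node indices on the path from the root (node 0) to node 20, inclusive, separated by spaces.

Path: 0 1 3 20

1. q=(8,15) nearest=0 d=14 new=(8,7) → add node 1 parent=0 cost=6
2. q=(18,19) nearest=1 d=12 new=(14,13) → blocked by [14,17]×[13,16], reject
3. q=(18,5) nearest=1 d=10 new=(14,5) → add node 2 parent=1 cost=12
4. q=(12,15) nearest=1 d=8 new=(12,13) → add node 3 parent=1 cost=12
5. q=(0,2) nearest=0 d=2 new=(0,2) → add node 4 parent=0 cost=2
6. q=(2,8) nearest=1 d=6 new=(2,8) → add node 5 parent=1 cost=12
7. q=(12,5) nearest=2 d=2 new=(12,5) → add node 6 parent=2 cost=14
8. q=(9,11) nearest=3 d=3 new=(9,11) → add node 7 parent=3 cost=15
9. q=(16,0) nearest=2 d=5 new=(16,0) → blocked by [14,16]×[1,4], reject
10. q=(12,13) nearest=3 d=0 → coincident, reject
11. q=(16,3) nearest=2 d=2 new=(16,3) → blocked by [14,16]×[1,4], reject
12. q=(1,3) nearest=4 d=1 new=(1,3) → add node 8 parent=4 cost=3; rewire 5→8 (8<12); rewire 7→8 (11<15)
13. q=(4,10) nearest=5 d=2 new=(4,10) → add node 9 parent=5 cost=10
14. q=(3,3) nearest=0 d=2 new=(3,3) → add node 10 parent=0 cost=2; rewire 5→10 (7<8); rewire 6→10 (11<14); rewire 7→10 (10<11); rewire 9→10 (9<10)
15. q=(17,4) nearest=2 d=3 new=(17,4) → add node 11 parent=2 cost=15
16. q=(13,1) nearest=2 d=4 new=(13,1) → add node 12 parent=2 cost=16
17. q=(17,3) nearest=11 d=1 new=(17,3) → add node 13 parent=11 cost=16
18. q=(1,19) nearest=7 d=8 new=(3,17) → add node 14 parent=7 cost=16
19. q=(5,8) nearest=9 d=2 new=(5,8) → add node 15 parent=9 cost=11
20. q=(6,14) nearest=7 d=3 new=(6,14) → add node 16 parent=7 cost=13
21. q=(12,7) nearest=2 d=2 new=(12,7) → add node 17 parent=2 cost=14
22. q=(0,5) nearest=8 d=2 new=(0,5) → add node 18 parent=8 cost=5; rewire 15→18 (10<11)
23. q=(12,2) nearest=12 d=1 new=(12,2) → add node 19 parent=12 cost=17
24. q=(9,11) nearest=7 d=0 → coincident, reject
25. q=(14,11) nearest=3 d=2 new=(14,11) → add node 20 parent=3 cost=14
26. q=(4,5) nearest=10 d=2 new=(4,5) → add node 21 parent=10 cost=4; rewire 12→21 (13<16); rewire 15→21 (7<10); rewire 17→21 (12<14); rewire 19→21 (12<17)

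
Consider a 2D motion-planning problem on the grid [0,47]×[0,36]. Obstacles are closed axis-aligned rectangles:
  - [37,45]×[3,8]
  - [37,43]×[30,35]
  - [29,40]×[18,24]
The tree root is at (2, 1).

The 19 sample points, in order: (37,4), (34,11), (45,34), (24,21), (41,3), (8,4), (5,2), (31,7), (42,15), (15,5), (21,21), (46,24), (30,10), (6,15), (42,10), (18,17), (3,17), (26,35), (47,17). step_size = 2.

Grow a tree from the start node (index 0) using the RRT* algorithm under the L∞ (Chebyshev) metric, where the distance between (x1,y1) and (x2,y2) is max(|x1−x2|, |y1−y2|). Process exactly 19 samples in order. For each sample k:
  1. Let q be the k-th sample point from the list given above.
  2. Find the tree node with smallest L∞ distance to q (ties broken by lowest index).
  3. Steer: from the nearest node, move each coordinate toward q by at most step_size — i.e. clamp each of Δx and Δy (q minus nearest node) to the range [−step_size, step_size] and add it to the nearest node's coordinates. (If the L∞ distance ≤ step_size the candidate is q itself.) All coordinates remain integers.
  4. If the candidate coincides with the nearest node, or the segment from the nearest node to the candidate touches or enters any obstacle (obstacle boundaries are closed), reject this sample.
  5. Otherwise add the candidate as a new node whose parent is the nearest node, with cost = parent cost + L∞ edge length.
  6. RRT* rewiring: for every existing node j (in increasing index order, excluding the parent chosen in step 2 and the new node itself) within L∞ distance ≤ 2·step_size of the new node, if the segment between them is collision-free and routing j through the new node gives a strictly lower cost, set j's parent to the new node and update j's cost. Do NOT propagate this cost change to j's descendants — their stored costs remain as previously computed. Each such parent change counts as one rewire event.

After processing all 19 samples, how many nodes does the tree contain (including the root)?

1. q=(37,4) nearest=0 d=35 new=(4,3) → add node 1 parent=0 cost=2
2. q=(34,11) nearest=1 d=30 new=(6,5) → add node 2 parent=1 cost=4
3. q=(45,34) nearest=2 d=39 new=(8,7) → add node 3 parent=2 cost=6
4. q=(24,21) nearest=3 d=16 new=(10,9) → add node 4 parent=3 cost=8
5. q=(41,3) nearest=4 d=31 new=(12,7) → add node 5 parent=4 cost=10
6. q=(8,4) nearest=2 d=2 new=(8,4) → add node 6 parent=2 cost=6
7. q=(5,2) nearest=1 d=1 new=(5,2) → add node 7 parent=1 cost=3
8. q=(31,7) nearest=5 d=19 new=(14,7) → add node 8 parent=5 cost=12
9. q=(42,15) nearest=8 d=28 new=(16,9) → add node 9 parent=8 cost=14
10. q=(15,5) nearest=8 d=2 new=(15,5) → add node 10 parent=8 cost=14
11. q=(21,21) nearest=4 d=12 new=(12,11) → add node 11 parent=4 cost=10
12. q=(46,24) nearest=9 d=30 new=(18,11) → add node 12 parent=9 cost=16
13. q=(30,10) nearest=12 d=12 new=(20,10) → add node 13 parent=12 cost=18
14. q=(6,15) nearest=4 d=6 new=(8,11) → add node 14 parent=4 cost=10
15. q=(42,10) nearest=13 d=22 new=(22,10) → add node 15 parent=13 cost=20
16. q=(18,17) nearest=11 d=6 new=(14,13) → add node 16 parent=11 cost=12
17. q=(3,17) nearest=14 d=6 new=(6,13) → add node 17 parent=14 cost=12
18. q=(26,35) nearest=16 d=22 new=(16,15) → add node 18 parent=16 cost=14
19. q=(47,17) nearest=15 d=25 new=(24,12) → add node 19 parent=15 cost=22

Node count: 20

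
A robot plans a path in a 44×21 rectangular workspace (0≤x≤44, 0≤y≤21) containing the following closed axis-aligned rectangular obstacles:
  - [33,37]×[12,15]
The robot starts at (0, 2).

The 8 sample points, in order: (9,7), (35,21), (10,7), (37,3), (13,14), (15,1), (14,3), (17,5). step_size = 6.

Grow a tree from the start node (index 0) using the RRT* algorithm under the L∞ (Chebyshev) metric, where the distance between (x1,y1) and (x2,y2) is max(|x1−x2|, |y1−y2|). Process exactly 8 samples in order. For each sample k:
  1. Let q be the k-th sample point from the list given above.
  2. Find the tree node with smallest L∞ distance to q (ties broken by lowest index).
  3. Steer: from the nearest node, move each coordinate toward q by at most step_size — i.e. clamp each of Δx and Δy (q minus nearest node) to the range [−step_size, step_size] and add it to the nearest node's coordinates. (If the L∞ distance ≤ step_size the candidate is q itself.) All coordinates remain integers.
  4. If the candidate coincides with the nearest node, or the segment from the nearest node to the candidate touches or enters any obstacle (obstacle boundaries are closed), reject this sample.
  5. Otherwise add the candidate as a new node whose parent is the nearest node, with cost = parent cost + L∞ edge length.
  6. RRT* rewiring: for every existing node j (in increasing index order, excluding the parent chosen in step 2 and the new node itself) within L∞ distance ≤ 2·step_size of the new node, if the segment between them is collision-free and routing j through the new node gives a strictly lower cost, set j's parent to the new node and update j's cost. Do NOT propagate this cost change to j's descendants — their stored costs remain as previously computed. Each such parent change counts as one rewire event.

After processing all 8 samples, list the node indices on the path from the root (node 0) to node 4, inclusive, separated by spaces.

Path: 0 1 2 4

1. q=(9,7) nearest=0 d=9 new=(6,7) → add node 1 parent=0 cost=6
2. q=(35,21) nearest=1 d=29 new=(12,13) → add node 2 parent=1 cost=12
3. q=(10,7) nearest=1 d=4 new=(10,7) → add node 3 parent=1 cost=10
4. q=(37,3) nearest=2 d=25 new=(18,7) → add node 4 parent=2 cost=18
5. q=(13,14) nearest=2 d=1 new=(13,14) → add node 5 parent=2 cost=13
6. q=(15,1) nearest=3 d=6 new=(15,1) → add node 6 parent=3 cost=16
7. q=(14,3) nearest=6 d=2 new=(14,3) → add node 7 parent=6 cost=18
8. q=(17,5) nearest=4 d=2 new=(17,5) → add node 8 parent=4 cost=20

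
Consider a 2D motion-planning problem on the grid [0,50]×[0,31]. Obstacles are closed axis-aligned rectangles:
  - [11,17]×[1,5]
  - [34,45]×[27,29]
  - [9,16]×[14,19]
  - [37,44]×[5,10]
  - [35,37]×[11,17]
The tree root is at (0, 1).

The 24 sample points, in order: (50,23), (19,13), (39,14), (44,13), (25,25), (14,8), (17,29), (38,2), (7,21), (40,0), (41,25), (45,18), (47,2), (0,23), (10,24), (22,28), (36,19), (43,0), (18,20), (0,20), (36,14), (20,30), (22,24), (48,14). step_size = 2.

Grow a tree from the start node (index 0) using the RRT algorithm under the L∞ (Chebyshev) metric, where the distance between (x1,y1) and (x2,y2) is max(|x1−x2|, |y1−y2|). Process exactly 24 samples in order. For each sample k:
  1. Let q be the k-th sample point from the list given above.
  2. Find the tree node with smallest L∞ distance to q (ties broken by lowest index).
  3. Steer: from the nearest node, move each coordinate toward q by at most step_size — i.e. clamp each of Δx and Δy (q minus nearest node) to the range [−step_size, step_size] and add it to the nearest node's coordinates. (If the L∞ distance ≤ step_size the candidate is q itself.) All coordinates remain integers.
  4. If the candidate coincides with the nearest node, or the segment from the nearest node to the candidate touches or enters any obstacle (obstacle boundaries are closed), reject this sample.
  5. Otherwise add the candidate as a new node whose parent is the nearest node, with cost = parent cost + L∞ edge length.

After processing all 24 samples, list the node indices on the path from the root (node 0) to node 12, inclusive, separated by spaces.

1. q=(50,23) nearest=0 d=50 new=(2,3) → add node 1 parent=0 cost=2
2. q=(19,13) nearest=1 d=17 new=(4,5) → add node 2 parent=1 cost=4
3. q=(39,14) nearest=2 d=35 new=(6,7) → add node 3 parent=2 cost=6
4. q=(44,13) nearest=3 d=38 new=(8,9) → add node 4 parent=3 cost=8
5. q=(25,25) nearest=4 d=17 new=(10,11) → add node 5 parent=4 cost=10
6. q=(14,8) nearest=5 d=4 new=(12,9) → add node 6 parent=5 cost=12
7. q=(17,29) nearest=5 d=18 new=(12,13) → add node 7 parent=5 cost=12
8. q=(38,2) nearest=6 d=26 new=(14,7) → add node 8 parent=6 cost=14
9. q=(7,21) nearest=7 d=8 new=(10,15) → blocked by [9,16]×[14,19], reject
10. q=(40,0) nearest=8 d=26 new=(16,5) → blocked by [11,17]×[1,5], reject
11. q=(41,25) nearest=8 d=27 new=(16,9) → add node 9 parent=8 cost=16
12. q=(45,18) nearest=9 d=29 new=(18,11) → add node 10 parent=9 cost=18
13. q=(47,2) nearest=10 d=29 new=(20,9) → add node 11 parent=10 cost=20
14. q=(0,23) nearest=5 d=12 new=(8,13) → add node 12 parent=5 cost=12
15. q=(10,24) nearest=7 d=11 new=(10,15) → blocked by [9,16]×[14,19], reject
16. q=(22,28) nearest=7 d=15 new=(14,15) → blocked by [9,16]×[14,19], reject
17. q=(36,19) nearest=11 d=16 new=(22,11) → add node 13 parent=11 cost=22
18. q=(43,0) nearest=13 d=21 new=(24,9) → add node 14 parent=13 cost=24
19. q=(18,20) nearest=7 d=7 new=(14,15) → blocked by [9,16]×[14,19], reject
20. q=(0,20) nearest=12 d=8 new=(6,15) → add node 15 parent=12 cost=14
21. q=(36,14) nearest=14 d=12 new=(26,11) → add node 16 parent=14 cost=26
22. q=(20,30) nearest=15 d=15 new=(8,17) → add node 17 parent=15 cost=16
23. q=(22,24) nearest=7 d=11 new=(14,15) → blocked by [9,16]×[14,19], reject
24. q=(48,14) nearest=16 d=22 new=(28,13) → add node 18 parent=16 cost=28

Path: 0 1 2 3 4 5 12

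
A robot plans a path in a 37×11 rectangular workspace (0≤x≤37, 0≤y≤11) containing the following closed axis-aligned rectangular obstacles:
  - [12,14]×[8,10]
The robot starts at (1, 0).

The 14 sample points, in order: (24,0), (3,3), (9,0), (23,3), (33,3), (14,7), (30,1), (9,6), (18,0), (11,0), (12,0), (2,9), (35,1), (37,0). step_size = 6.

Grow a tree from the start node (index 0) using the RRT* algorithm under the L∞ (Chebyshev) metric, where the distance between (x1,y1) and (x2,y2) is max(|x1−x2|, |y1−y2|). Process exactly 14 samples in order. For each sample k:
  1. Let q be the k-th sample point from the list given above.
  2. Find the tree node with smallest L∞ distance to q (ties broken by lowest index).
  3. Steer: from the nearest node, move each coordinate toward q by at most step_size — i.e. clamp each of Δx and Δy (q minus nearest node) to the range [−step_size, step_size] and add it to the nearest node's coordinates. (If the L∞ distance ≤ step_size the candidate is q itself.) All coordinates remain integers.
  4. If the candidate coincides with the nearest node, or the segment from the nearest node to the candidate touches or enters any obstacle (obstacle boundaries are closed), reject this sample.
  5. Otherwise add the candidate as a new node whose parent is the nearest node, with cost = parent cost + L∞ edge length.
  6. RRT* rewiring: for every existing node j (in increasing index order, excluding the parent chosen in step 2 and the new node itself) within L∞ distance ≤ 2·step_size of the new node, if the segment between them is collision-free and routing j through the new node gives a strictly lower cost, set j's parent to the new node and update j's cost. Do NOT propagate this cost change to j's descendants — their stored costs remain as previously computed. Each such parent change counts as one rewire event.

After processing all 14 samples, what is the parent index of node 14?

Parent of node 14: 13

1. q=(24,0) nearest=0 d=23 new=(7,0) → add node 1 parent=0 cost=6
2. q=(3,3) nearest=0 d=3 new=(3,3) → add node 2 parent=0 cost=3
3. q=(9,0) nearest=1 d=2 new=(9,0) → add node 3 parent=1 cost=8
4. q=(23,3) nearest=3 d=14 new=(15,3) → add node 4 parent=3 cost=14
5. q=(33,3) nearest=4 d=18 new=(21,3) → add node 5 parent=4 cost=20
6. q=(14,7) nearest=4 d=4 new=(14,7) → add node 6 parent=4 cost=18
7. q=(30,1) nearest=5 d=9 new=(27,1) → add node 7 parent=5 cost=26
8. q=(9,6) nearest=6 d=5 new=(9,6) → add node 8 parent=6 cost=23
9. q=(18,0) nearest=4 d=3 new=(18,0) → add node 9 parent=4 cost=17
10. q=(11,0) nearest=3 d=2 new=(11,0) → add node 10 parent=3 cost=10; rewire 6→10 (17<18); rewire 8→10 (16<23)
11. q=(12,0) nearest=10 d=1 new=(12,0) → add node 11 parent=10 cost=11
12. q=(2,9) nearest=2 d=6 new=(2,9) → add node 12 parent=2 cost=9
13. q=(35,1) nearest=7 d=8 new=(33,1) → add node 13 parent=7 cost=32
14. q=(37,0) nearest=13 d=4 new=(37,0) → add node 14 parent=13 cost=36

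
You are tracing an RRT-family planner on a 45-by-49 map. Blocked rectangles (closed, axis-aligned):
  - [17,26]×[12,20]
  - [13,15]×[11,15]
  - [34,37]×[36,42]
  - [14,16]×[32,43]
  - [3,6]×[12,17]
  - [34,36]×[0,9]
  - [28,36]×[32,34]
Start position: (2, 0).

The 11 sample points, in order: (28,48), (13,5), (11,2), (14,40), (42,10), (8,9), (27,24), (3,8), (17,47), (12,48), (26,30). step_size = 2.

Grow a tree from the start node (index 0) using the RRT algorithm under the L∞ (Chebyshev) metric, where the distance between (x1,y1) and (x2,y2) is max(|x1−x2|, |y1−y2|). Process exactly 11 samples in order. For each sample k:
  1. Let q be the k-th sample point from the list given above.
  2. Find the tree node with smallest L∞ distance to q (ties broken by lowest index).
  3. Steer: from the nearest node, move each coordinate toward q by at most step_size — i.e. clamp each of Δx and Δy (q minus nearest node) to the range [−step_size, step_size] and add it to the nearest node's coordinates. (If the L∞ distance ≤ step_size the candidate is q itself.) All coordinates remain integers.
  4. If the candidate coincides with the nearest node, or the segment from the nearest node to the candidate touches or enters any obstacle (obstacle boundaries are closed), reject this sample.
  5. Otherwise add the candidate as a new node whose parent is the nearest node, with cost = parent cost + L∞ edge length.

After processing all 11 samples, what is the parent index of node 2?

1. q=(28,48) nearest=0 d=48 new=(4,2) → add node 1 parent=0 cost=2
2. q=(13,5) nearest=1 d=9 new=(6,4) → add node 2 parent=1 cost=4
3. q=(11,2) nearest=2 d=5 new=(8,2) → add node 3 parent=2 cost=6
4. q=(14,40) nearest=2 d=36 new=(8,6) → add node 4 parent=2 cost=6
5. q=(42,10) nearest=3 d=34 new=(10,4) → add node 5 parent=3 cost=8
6. q=(8,9) nearest=4 d=3 new=(8,8) → add node 6 parent=4 cost=8
7. q=(27,24) nearest=4 d=19 new=(10,8) → add node 7 parent=4 cost=8
8. q=(3,8) nearest=2 d=4 new=(4,6) → add node 8 parent=2 cost=6
9. q=(17,47) nearest=6 d=39 new=(10,10) → add node 9 parent=6 cost=10
10. q=(12,48) nearest=9 d=38 new=(12,12) → add node 10 parent=9 cost=12
11. q=(26,30) nearest=10 d=18 new=(14,14) → blocked by [13,15]×[11,15], reject

Parent of node 2: 1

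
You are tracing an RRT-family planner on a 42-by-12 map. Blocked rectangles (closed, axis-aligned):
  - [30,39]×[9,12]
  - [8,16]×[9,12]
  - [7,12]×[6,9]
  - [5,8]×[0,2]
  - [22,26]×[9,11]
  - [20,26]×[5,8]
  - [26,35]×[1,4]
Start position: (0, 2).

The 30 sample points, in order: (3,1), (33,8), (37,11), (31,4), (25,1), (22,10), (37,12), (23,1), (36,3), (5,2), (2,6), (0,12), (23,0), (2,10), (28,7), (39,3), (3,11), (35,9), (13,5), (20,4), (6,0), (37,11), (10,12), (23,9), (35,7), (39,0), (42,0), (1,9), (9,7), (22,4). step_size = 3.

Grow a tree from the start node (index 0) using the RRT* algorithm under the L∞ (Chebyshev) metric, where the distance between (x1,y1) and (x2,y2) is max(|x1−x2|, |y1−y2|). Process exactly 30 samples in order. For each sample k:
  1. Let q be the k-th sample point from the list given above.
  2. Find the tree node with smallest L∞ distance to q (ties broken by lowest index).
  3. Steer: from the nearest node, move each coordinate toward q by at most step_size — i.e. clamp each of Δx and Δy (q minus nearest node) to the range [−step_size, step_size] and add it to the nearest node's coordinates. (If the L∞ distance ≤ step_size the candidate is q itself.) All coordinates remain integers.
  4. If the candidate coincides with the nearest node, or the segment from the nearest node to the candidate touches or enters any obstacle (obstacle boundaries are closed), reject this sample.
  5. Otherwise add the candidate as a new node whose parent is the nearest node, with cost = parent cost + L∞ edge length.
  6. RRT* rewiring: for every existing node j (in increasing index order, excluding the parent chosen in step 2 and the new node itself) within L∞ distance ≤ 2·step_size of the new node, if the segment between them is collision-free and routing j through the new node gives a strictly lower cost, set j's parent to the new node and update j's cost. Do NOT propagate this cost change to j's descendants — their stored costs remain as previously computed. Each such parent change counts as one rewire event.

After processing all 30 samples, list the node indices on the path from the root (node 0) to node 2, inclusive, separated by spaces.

1. q=(3,1) nearest=0 d=3 new=(3,1) → add node 1 parent=0 cost=3
2. q=(33,8) nearest=1 d=30 new=(6,4) → add node 2 parent=1 cost=6
3. q=(37,11) nearest=2 d=31 new=(9,7) → blocked by [7,12]×[6,9], reject
4. q=(31,4) nearest=2 d=25 new=(9,4) → add node 3 parent=2 cost=9
5. q=(25,1) nearest=3 d=16 new=(12,1) → add node 4 parent=3 cost=12
6. q=(22,10) nearest=4 d=10 new=(15,4) → add node 5 parent=4 cost=15
7. q=(37,12) nearest=5 d=22 new=(18,7) → add node 6 parent=5 cost=18
8. q=(23,1) nearest=6 d=6 new=(21,4) → blocked by [20,26]×[5,8], reject
9. q=(36,3) nearest=6 d=18 new=(21,4) → blocked by [20,26]×[5,8], reject
10. q=(5,2) nearest=1 d=2 new=(5,2) → blocked by [5,8]×[0,2], reject
11. q=(2,6) nearest=0 d=4 new=(2,5) → add node 7 parent=0 cost=3
12. q=(0,12) nearest=7 d=7 new=(0,8) → add node 8 parent=7 cost=6
13. q=(23,0) nearest=6 d=7 new=(21,4) → blocked by [20,26]×[5,8], reject
14. q=(2,10) nearest=8 d=2 new=(2,10) → add node 9 parent=8 cost=8
15. q=(28,7) nearest=6 d=10 new=(21,7) → blocked by [20,26]×[5,8], reject
16. q=(39,3) nearest=6 d=21 new=(21,4) → blocked by [20,26]×[5,8], reject
17. q=(3,11) nearest=9 d=1 new=(3,11) → add node 10 parent=9 cost=9
18. q=(35,9) nearest=6 d=17 new=(21,9) → add node 11 parent=6 cost=21
19. q=(13,5) nearest=5 d=2 new=(13,5) → add node 12 parent=5 cost=17
20. q=(20,4) nearest=6 d=3 new=(20,4) → add node 13 parent=6 cost=21
21. q=(6,0) nearest=1 d=3 new=(6,0) → blocked by [5,8]×[0,2], reject
22. q=(37,11) nearest=11 d=16 new=(24,11) → blocked by [22,26]×[9,11], reject
23. q=(10,12) nearest=10 d=7 new=(6,12) → add node 14 parent=10 cost=12
24. q=(23,9) nearest=11 d=2 new=(23,9) → blocked by [22,26]×[9,11], reject
25. q=(35,7) nearest=11 d=14 new=(24,7) → blocked by [20,26]×[5,8], reject
26. q=(39,0) nearest=11 d=18 new=(24,6) → blocked by [20,26]×[5,8], reject
27. q=(42,0) nearest=11 d=21 new=(24,6) → blocked by [20,26]×[5,8], reject
28. q=(1,9) nearest=8 d=1 new=(1,9) → add node 15 parent=8 cost=7
29. q=(9,7) nearest=2 d=3 new=(9,7) → blocked by [7,12]×[6,9], reject
30. q=(22,4) nearest=13 d=2 new=(22,4) → add node 16 parent=13 cost=23

Path: 0 1 2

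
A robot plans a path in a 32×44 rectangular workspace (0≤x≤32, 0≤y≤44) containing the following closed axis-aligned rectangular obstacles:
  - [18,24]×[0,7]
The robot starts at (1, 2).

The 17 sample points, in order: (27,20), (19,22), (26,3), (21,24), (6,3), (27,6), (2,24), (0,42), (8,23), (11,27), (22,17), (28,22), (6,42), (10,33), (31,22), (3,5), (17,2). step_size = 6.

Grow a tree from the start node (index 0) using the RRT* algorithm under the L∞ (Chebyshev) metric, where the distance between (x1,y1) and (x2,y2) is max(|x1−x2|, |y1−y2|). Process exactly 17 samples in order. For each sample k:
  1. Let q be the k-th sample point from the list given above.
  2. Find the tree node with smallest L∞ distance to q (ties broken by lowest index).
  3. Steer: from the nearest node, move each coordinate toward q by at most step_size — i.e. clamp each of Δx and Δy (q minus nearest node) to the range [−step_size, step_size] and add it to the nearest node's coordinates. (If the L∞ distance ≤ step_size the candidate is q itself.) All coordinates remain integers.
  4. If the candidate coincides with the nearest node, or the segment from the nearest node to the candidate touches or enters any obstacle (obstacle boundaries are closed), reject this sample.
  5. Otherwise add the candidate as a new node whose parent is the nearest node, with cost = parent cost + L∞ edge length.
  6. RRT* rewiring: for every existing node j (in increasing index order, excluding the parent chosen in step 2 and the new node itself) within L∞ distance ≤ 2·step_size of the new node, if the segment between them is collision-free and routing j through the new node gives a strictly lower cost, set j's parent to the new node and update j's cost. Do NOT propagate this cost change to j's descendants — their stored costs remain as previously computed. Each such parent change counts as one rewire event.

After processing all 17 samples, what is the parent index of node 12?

1. q=(27,20) nearest=0 d=26 new=(7,8) → add node 1 parent=0 cost=6
2. q=(19,22) nearest=1 d=14 new=(13,14) → add node 2 parent=1 cost=12
3. q=(26,3) nearest=2 d=13 new=(19,8) → add node 3 parent=2 cost=18
4. q=(21,24) nearest=2 d=10 new=(19,20) → add node 4 parent=2 cost=18
5. q=(6,3) nearest=0 d=5 new=(6,3) → add node 5 parent=0 cost=5
6. q=(27,6) nearest=3 d=8 new=(25,6) → blocked by [18,24]×[0,7], reject
7. q=(2,24) nearest=2 d=11 new=(7,20) → add node 6 parent=2 cost=18
8. q=(0,42) nearest=4 d=22 new=(13,26) → add node 7 parent=4 cost=24
9. q=(8,23) nearest=6 d=3 new=(8,23) → add node 8 parent=6 cost=21
10. q=(11,27) nearest=7 d=2 new=(11,27) → add node 9 parent=7 cost=26
11. q=(22,17) nearest=4 d=3 new=(22,17) → add node 10 parent=4 cost=21
12. q=(28,22) nearest=10 d=6 new=(28,22) → add node 11 parent=10 cost=27
13. q=(6,42) nearest=9 d=15 new=(6,33) → add node 12 parent=9 cost=32
14. q=(10,33) nearest=12 d=4 new=(10,33) → add node 13 parent=12 cost=36
15. q=(31,22) nearest=11 d=3 new=(31,22) → add node 14 parent=11 cost=30
16. q=(3,5) nearest=0 d=3 new=(3,5) → add node 15 parent=0 cost=3
17. q=(17,2) nearest=3 d=6 new=(17,2) → blocked by [18,24]×[0,7], reject

Parent of node 12: 9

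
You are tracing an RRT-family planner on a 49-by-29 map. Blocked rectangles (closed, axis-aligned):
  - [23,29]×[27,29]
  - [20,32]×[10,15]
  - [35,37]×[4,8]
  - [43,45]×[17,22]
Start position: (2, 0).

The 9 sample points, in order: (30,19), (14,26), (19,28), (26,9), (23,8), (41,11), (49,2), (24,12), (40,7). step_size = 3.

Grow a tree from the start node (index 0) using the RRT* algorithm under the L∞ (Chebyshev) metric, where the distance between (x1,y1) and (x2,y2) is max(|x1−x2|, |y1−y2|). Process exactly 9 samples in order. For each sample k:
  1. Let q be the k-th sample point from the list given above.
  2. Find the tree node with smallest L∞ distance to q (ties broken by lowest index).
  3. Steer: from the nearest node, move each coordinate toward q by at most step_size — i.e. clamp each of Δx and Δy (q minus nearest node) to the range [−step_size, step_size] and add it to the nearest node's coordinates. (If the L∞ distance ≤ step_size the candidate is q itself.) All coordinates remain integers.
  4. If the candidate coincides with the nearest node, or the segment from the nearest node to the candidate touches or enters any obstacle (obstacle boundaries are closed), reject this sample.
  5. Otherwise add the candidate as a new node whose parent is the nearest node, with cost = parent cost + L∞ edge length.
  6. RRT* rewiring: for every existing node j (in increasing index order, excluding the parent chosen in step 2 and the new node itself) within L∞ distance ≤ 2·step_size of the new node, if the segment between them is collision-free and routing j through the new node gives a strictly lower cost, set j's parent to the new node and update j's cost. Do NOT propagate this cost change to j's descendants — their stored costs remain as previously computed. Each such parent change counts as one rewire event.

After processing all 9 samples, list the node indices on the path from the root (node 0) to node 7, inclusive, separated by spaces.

Path: 0 1 2 3 4 5 6 7

1. q=(30,19) nearest=0 d=28 new=(5,3) → add node 1 parent=0 cost=3
2. q=(14,26) nearest=1 d=23 new=(8,6) → add node 2 parent=1 cost=6
3. q=(19,28) nearest=2 d=22 new=(11,9) → add node 3 parent=2 cost=9
4. q=(26,9) nearest=3 d=15 new=(14,9) → add node 4 parent=3 cost=12
5. q=(23,8) nearest=4 d=9 new=(17,8) → add node 5 parent=4 cost=15
6. q=(41,11) nearest=5 d=24 new=(20,11) → blocked by [20,32]×[10,15], reject
7. q=(49,2) nearest=5 d=32 new=(20,5) → add node 6 parent=5 cost=18
8. q=(24,12) nearest=5 d=7 new=(20,11) → blocked by [20,32]×[10,15], reject
9. q=(40,7) nearest=6 d=20 new=(23,7) → add node 7 parent=6 cost=21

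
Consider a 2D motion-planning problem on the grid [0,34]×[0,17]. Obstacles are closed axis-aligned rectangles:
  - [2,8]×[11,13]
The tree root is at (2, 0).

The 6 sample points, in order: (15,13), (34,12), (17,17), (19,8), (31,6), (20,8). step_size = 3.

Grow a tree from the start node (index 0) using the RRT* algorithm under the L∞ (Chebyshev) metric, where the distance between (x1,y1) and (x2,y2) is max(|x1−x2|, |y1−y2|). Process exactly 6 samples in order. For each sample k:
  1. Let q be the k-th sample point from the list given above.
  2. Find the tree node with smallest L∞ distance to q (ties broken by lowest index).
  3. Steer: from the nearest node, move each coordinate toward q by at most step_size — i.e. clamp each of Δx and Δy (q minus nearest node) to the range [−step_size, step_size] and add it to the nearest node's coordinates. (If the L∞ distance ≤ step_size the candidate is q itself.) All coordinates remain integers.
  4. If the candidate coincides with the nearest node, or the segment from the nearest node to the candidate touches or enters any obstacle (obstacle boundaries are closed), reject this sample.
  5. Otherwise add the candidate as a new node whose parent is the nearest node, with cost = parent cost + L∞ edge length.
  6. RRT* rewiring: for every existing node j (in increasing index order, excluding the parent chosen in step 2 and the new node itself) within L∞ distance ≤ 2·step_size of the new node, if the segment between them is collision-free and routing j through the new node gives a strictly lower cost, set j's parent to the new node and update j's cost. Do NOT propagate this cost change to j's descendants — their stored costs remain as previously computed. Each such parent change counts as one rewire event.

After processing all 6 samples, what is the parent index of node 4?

1. q=(15,13) nearest=0 d=13 new=(5,3) → add node 1 parent=0 cost=3
2. q=(34,12) nearest=1 d=29 new=(8,6) → add node 2 parent=1 cost=6
3. q=(17,17) nearest=2 d=11 new=(11,9) → add node 3 parent=2 cost=9
4. q=(19,8) nearest=3 d=8 new=(14,8) → add node 4 parent=3 cost=12
5. q=(31,6) nearest=4 d=17 new=(17,6) → add node 5 parent=4 cost=15
6. q=(20,8) nearest=5 d=3 new=(20,8) → add node 6 parent=5 cost=18

Parent of node 4: 3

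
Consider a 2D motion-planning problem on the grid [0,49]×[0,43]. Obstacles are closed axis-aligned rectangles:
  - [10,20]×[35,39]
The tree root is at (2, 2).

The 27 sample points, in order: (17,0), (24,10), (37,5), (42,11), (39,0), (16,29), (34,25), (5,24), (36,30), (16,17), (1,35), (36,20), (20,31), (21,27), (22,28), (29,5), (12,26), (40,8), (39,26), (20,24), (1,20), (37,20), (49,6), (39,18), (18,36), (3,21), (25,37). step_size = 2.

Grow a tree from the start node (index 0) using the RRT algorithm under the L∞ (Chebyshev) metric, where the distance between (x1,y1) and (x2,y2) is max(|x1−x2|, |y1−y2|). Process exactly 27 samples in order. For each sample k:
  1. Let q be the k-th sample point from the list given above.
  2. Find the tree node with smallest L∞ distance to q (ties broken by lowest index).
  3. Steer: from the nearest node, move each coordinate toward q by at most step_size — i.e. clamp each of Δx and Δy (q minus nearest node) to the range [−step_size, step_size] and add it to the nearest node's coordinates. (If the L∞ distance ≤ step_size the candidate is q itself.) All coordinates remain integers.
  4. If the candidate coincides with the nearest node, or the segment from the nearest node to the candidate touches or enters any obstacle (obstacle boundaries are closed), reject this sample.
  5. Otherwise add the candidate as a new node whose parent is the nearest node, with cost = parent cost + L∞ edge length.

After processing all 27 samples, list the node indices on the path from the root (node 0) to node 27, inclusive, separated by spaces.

1. q=(17,0) nearest=0 d=15 new=(4,0) → add node 1 parent=0 cost=2
2. q=(24,10) nearest=1 d=20 new=(6,2) → add node 2 parent=1 cost=4
3. q=(37,5) nearest=2 d=31 new=(8,4) → add node 3 parent=2 cost=6
4. q=(42,11) nearest=3 d=34 new=(10,6) → add node 4 parent=3 cost=8
5. q=(39,0) nearest=4 d=29 new=(12,4) → add node 5 parent=4 cost=10
6. q=(16,29) nearest=4 d=23 new=(12,8) → add node 6 parent=4 cost=10
7. q=(34,25) nearest=5 d=22 new=(14,6) → add node 7 parent=5 cost=12
8. q=(5,24) nearest=6 d=16 new=(10,10) → add node 8 parent=6 cost=12
9. q=(36,30) nearest=6 d=24 new=(14,10) → add node 9 parent=6 cost=12
10. q=(16,17) nearest=8 d=7 new=(12,12) → add node 10 parent=8 cost=14
11. q=(1,35) nearest=10 d=23 new=(10,14) → add node 11 parent=10 cost=16
12. q=(36,20) nearest=7 d=22 new=(16,8) → add node 12 parent=7 cost=14
13. q=(20,31) nearest=11 d=17 new=(12,16) → add node 13 parent=11 cost=18
14. q=(21,27) nearest=13 d=11 new=(14,18) → add node 14 parent=13 cost=20
15. q=(22,28) nearest=14 d=10 new=(16,20) → add node 15 parent=14 cost=22
16. q=(29,5) nearest=12 d=13 new=(18,6) → add node 16 parent=12 cost=16
17. q=(12,26) nearest=15 d=6 new=(14,22) → add node 17 parent=15 cost=24
18. q=(40,8) nearest=16 d=22 new=(20,8) → add node 18 parent=16 cost=18
19. q=(39,26) nearest=18 d=19 new=(22,10) → add node 19 parent=18 cost=20
20. q=(20,24) nearest=15 d=4 new=(18,22) → add node 20 parent=15 cost=24
21. q=(1,20) nearest=11 d=9 new=(8,16) → add node 21 parent=11 cost=18
22. q=(37,20) nearest=19 d=15 new=(24,12) → add node 22 parent=19 cost=22
23. q=(49,6) nearest=22 d=25 new=(26,10) → add node 23 parent=22 cost=24
24. q=(39,18) nearest=23 d=13 new=(28,12) → add node 24 parent=23 cost=26
25. q=(18,36) nearest=17 d=14 new=(16,24) → add node 25 parent=17 cost=26
26. q=(3,21) nearest=21 d=5 new=(6,18) → add node 26 parent=21 cost=20
27. q=(25,37) nearest=25 d=13 new=(18,26) → add node 27 parent=25 cost=28

Path: 0 1 2 3 4 6 8 10 11 13 14 15 17 25 27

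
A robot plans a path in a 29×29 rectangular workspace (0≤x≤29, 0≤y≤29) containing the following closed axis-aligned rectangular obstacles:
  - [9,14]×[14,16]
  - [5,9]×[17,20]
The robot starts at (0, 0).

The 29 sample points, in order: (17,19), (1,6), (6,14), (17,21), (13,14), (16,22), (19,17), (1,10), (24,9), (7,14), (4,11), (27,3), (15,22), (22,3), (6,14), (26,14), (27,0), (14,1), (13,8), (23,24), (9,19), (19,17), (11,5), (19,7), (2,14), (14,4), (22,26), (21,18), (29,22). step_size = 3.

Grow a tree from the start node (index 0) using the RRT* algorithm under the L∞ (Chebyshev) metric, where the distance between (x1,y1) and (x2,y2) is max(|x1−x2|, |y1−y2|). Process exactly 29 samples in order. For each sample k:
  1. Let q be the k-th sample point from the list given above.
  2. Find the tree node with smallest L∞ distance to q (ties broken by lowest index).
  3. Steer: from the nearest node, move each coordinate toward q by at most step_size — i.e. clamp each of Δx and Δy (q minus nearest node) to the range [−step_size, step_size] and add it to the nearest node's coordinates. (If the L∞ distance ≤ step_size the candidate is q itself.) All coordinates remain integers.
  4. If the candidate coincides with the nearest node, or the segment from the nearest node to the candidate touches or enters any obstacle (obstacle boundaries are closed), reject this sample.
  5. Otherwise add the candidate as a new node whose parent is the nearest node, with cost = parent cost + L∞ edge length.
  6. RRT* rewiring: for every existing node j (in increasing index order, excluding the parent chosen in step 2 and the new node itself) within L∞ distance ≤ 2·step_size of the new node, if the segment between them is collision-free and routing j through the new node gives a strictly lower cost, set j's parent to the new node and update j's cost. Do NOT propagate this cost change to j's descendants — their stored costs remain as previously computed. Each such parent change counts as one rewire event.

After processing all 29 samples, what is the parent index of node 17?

Parent of node 17: 16

1. q=(17,19) nearest=0 d=19 new=(3,3) → add node 1 parent=0 cost=3
2. q=(1,6) nearest=1 d=3 new=(1,6) → add node 2 parent=1 cost=6
3. q=(6,14) nearest=2 d=8 new=(4,9) → add node 3 parent=2 cost=9
4. q=(17,21) nearest=3 d=13 new=(7,12) → add node 4 parent=3 cost=12
5. q=(13,14) nearest=4 d=6 new=(10,14) → blocked by [9,14]×[14,16], reject
6. q=(16,22) nearest=4 d=10 new=(10,15) → blocked by [9,14]×[14,16], reject
7. q=(19,17) nearest=4 d=12 new=(10,15) → blocked by [9,14]×[14,16], reject
8. q=(1,10) nearest=3 d=3 new=(1,10) → add node 5 parent=3 cost=12
9. q=(24,9) nearest=4 d=17 new=(10,9) → add node 6 parent=4 cost=15
10. q=(7,14) nearest=4 d=2 new=(7,14) → add node 7 parent=4 cost=14
11. q=(4,11) nearest=3 d=2 new=(4,11) → add node 8 parent=3 cost=11
12. q=(27,3) nearest=6 d=17 new=(13,6) → add node 9 parent=6 cost=18
13. q=(15,22) nearest=7 d=8 new=(10,17) → blocked by [9,14]×[14,16], reject
14. q=(22,3) nearest=9 d=9 new=(16,3) → add node 10 parent=9 cost=21
15. q=(6,14) nearest=7 d=1 new=(6,14) → add node 11 parent=7 cost=15
16. q=(26,14) nearest=10 d=11 new=(19,6) → add node 12 parent=10 cost=24
17. q=(27,0) nearest=12 d=8 new=(22,3) → add node 13 parent=12 cost=27
18. q=(14,1) nearest=10 d=2 new=(14,1) → add node 14 parent=10 cost=23
19. q=(13,8) nearest=9 d=2 new=(13,8) → add node 15 parent=9 cost=20
20. q=(23,24) nearest=6 d=15 new=(13,12) → add node 16 parent=6 cost=18
21. q=(9,19) nearest=7 d=5 new=(9,17) → blocked by [5,9]×[17,20], reject
22. q=(19,17) nearest=16 d=6 new=(16,15) → add node 17 parent=16 cost=21
23. q=(11,5) nearest=9 d=2 new=(11,5) → add node 18 parent=9 cost=20
24. q=(19,7) nearest=12 d=1 new=(19,7) → add node 19 parent=12 cost=25
25. q=(2,14) nearest=8 d=3 new=(2,14) → add node 20 parent=8 cost=14
26. q=(14,4) nearest=9 d=2 new=(14,4) → add node 21 parent=9 cost=20
27. q=(22,26) nearest=17 d=11 new=(19,18) → add node 22 parent=17 cost=24
28. q=(21,18) nearest=22 d=2 new=(21,18) → add node 23 parent=22 cost=26
29. q=(29,22) nearest=23 d=8 new=(24,21) → add node 24 parent=23 cost=29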